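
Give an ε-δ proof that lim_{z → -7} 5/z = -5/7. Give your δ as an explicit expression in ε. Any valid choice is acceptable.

δ = min(7/2, (49/10)ε)

Let ε > 0. We seek δ > 0 such that 0 < |z + 7| < δ implies |5/z + 5/7| < ε.
|5/z + 5/7| = 5·|-7 − z|/(7·|z|) = 5|z + 7|/(7|z|).
Require δ ≤ 7/2 so that |z| > 7 − 7/2 = 7/2, hence 7|z| > 49/2.
Then |5/z + 5/7| < 5|z + 7|/(49/2), which is < ε when |z + 7| < (49/10)ε.
Take δ = min(7/2, (49/10)ε). Then 0 < |z + 7| < δ gives both |z + 7| < 7/2 and |z + 7| < (49/10)ε, so |5/z + 5/7| < ε.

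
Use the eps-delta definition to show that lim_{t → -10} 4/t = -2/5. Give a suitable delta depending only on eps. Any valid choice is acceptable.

delta = min(5, (25/2)eps)

Suppose eps > 0. We seek delta > 0 such that 0 < |t + 10| < delta implies |4/t + 2/5| < eps.
|4/t + 2/5| = 4·|-10 − t|/(10·|t|) = 4|t + 10|/(10|t|).
Require delta ≤ 5 so that |t| > 10 − 5 = 5, hence 10|t| > 50.
Then |4/t + 2/5| < 4|t + 10|/50, which is < eps when |t + 10| < (25/2)eps.
Take delta = min(5, (25/2)eps). Then 0 < |t + 10| < delta gives both |t + 10| < 5 and |t + 10| < (25/2)eps, so |4/t + 2/5| < eps.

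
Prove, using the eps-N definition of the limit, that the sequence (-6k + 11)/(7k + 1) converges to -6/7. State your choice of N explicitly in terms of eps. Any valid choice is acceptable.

N = (83/49)/eps

Fix eps > 0. For k ≥ 1, |(-6k + 11)/(7k + 1) + 6/7| = |83|/(7(7k + 1)) = 83/(7(7k + 1)).
Since 7k + 1 ≥ 7k for k ≥ 1, this is ≤ 83/(7·7k) = (83/49)/k.
So |(-6k + 11)/(7k + 1) + 6/7| < eps whenever k > (83/49)/eps.
Take N = (83/49)/eps. If k > N then |(-6k + 11)/(7k + 1) + 6/7| ≤ (83/49)/k < eps.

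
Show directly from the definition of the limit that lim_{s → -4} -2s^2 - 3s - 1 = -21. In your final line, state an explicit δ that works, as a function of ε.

Let ε > 0 be given. We want δ > 0 such that 0 < |s + 4| < δ implies |(-2s^2 - 3s - 1) + 21| < ε.
(-2s^2 - 3s - 1) + 21 = -2s^2 - 3s + 20 = (s + 4)(-2s + 5).
So |(-2s^2 - 3s - 1) + 21| = |s + 4|·|-2s + 5|.
Assume first that |s + 4| < 1, so |s| < 5. Then |-2s + 5| ≤ 2·5 + 5 = 15.
Hence |(-2s^2 - 3s - 1) + 21| ≤ 15|s + 4| < ε provided |s + 4| < ε/15.
Take δ = min(1, ε/15). Then 0 < |s + 4| < δ gives both |s + 4| < 1 and |s + 4| < ε/15, so |(-2s^2 - 3s - 1) + 21| < ε.

δ = min(1, ε/15)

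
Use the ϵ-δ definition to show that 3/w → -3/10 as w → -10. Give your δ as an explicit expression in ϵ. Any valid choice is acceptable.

δ = min(5, (50/3)ϵ)

Suppose ϵ > 0. We seek δ > 0 such that 0 < |w + 10| < δ implies |3/w + 3/10| < ϵ.
|3/w + 3/10| = 3·|-10 − w|/(10·|w|) = 3|w + 10|/(10|w|).
Restrict δ ≤ 5. Then |w + 10| < 5 gives |w| > 5, so 10|w| > 50.
Then |3/w + 3/10| < 3|w + 10|/50, which is < ϵ when |w + 10| < (50/3)ϵ.
Take δ = min(5, (50/3)ϵ). Then 0 < |w + 10| < δ gives both |w + 10| < 5 and |w + 10| < (50/3)ϵ, so |3/w + 3/10| < ϵ.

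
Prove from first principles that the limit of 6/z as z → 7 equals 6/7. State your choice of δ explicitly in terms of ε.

δ = min(7/2, (49/12)ε)

Suppose ε > 0. We seek δ > 0 such that 0 < |z − 7| < δ implies |6/z − (6/7)| < ε.
|6/z − (6/7)| = 6·|7 − z|/(7·|z|) = 6|z − 7|/(7|z|).
Restrict δ ≤ 7/2. Then |z − 7| < 7/2 gives |z| > 7/2, so 7|z| > 49/2.
Then |6/z − (6/7)| < 6|z − 7|/(49/2), which is < ε when |z − 7| < (49/12)ε.
Take δ = min(7/2, (49/12)ε). Then 0 < |z − 7| < δ gives both |z − 7| < 7/2 and |z − 7| < (49/12)ε, so |6/z − (6/7)| < ε.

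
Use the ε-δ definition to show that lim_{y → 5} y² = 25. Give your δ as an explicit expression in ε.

δ = min(2, ε/12)

Fix ε > 0. We seek δ > 0 with 0 < |y − 5| < δ ⇒ |y² − 25| < ε.
Factor: y² − 25 = (y − 5)(y + 5), so |y² − 25| = |y − 5|·|y + 5|.
Restrict δ ≤ 2. Then |y − 5| < 2 gives |y| < 7, so by the triangle inequality |y + 5| ≤ 7 + 5 = 12.
Hence |y² − 25| ≤ 12|y − 5|, which is < ε once |y − 5| < ε/12.
Take δ = min(2, ε/12). If 0 < |y − 5| < δ then both bounds hold and |y² − 25| ≤ 12|y − 5| < 12·(ε/12) = ε.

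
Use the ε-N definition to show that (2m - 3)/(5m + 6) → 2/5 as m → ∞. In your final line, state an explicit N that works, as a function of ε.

Let ε > 0 be given. For m ≥ 1, |(2m - 3)/(5m + 6) − (2/5)| = |-27|/(5(5m + 6)) = 27/(5(5m + 6)).
Since 5m + 6 ≥ 5m for m ≥ 1, this is ≤ 27/(5·5m) = (27/25)/m.
So |(2m - 3)/(5m + 6) − (2/5)| < ε whenever m > (27/25)/ε.
Take N = (27/25)/ε. If m > N then |(2m - 3)/(5m + 6) − (2/5)| ≤ (27/25)/m < ε.

N = (27/25)/ε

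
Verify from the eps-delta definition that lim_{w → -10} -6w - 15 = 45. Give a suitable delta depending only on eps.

Fix eps > 0. We need delta > 0 so that 0 < |w + 10| < delta implies |(-6w - 15) − 45| < eps.
|(-6w - 15) − 45| = |-6w - 60| = 6|w + 10|.
Thus it suffices that |w + 10| < eps/6.
Take delta = eps/6. If 0 < |w + 10| < delta then |(-6w - 15) − 45| = 6|w + 10| < 6·(eps/6) = eps.

delta = eps/6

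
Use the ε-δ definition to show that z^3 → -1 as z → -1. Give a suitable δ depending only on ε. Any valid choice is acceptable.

Let ε > 0 be given. We seek δ > 0 with 0 < |z + 1| < δ ⇒ |z^3 + 1| < ε.
Factor: z^3 + 1 = (z + 1)(z^2 - z + 1), so |z^3 + 1| = |z + 1|·|z^2 - z + 1|.
Restrict δ ≤ 2. Then |z + 1| < 2 gives |z| < 3, so by the triangle inequality |z^2 - z + 1| ≤ 3^2 + 3 + 1 = 13.
Hence |z^3 + 1| ≤ 13|z + 1|, which is < ε once |z + 1| < ε/13.
Take δ = min(2, ε/13). If 0 < |z + 1| < δ then both bounds hold and |z^3 + 1| ≤ 13|z + 1| < 13·(ε/13) = ε.

δ = min(2, ε/13)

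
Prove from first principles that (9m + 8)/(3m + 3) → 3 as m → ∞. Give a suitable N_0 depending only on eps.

N_0 = (1/3)/eps

Let eps > 0. For m ≥ 1, |(9m + 8)/(3m + 3) − 3| = |-3|/(3(3m + 3)) = 3/(3(3m + 3)).
Since 3m + 3 ≥ 3m for m ≥ 1, this is ≤ 3/(3·3m) = (1/3)/m.
So |(9m + 8)/(3m + 3) − 3| < eps whenever m > (1/3)/eps.
Take N_0 = (1/3)/eps. If m > N_0 then |(9m + 8)/(3m + 3) − 3| ≤ (1/3)/m < eps.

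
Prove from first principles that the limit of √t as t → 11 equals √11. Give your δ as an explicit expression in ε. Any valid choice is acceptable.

δ = min(11, √11·ε)

Suppose ε > 0. We want δ > 0 such that 0 < |t − 11| < δ implies |√t − √11| < ε.
Multiplying by the conjugate, |√t − √11| = |t − 11|/(√t + √11).
Restrict δ ≤ 11 so that |t − 11| < 11 forces t > 0, and then √t + √11 > √11.
Hence |√t − √11| < |t − 11|/√11, which is < ε once |t − 11| < √11·ε.
Take δ = min(11, √11·ε). If 0 < |t − 11| < δ then t > 0 and |√t − √11| < |t − 11|/√11 < ε.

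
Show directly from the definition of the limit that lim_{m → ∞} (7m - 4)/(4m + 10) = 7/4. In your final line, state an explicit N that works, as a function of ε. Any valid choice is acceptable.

N = (43/8)/ε

Suppose ε > 0. For m ≥ 1, |(7m - 4)/(4m + 10) − (7/4)| = |-86|/(4(4m + 10)) = 86/(4(4m + 10)).
Since 4m + 10 ≥ 4m for m ≥ 1, this is ≤ 86/(4·4m) = (43/8)/m.
So |(7m - 4)/(4m + 10) − (7/4)| < ε whenever m > (43/8)/ε.
Take N = (43/8)/ε. If m > N then |(7m - 4)/(4m + 10) − (7/4)| ≤ (43/8)/m < ε.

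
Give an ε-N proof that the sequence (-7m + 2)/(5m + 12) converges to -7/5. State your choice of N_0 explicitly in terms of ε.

N_0 = (94/25)/ε

Let ε > 0 be given. For m ≥ 1, |(-7m + 2)/(5m + 12) + 7/5| = |94|/(5(5m + 12)) = 94/(5(5m + 12)).
Since 5m + 12 ≥ 5m for m ≥ 1, this is ≤ 94/(5·5m) = (94/25)/m.
So |(-7m + 2)/(5m + 12) + 7/5| < ε whenever m > (94/25)/ε.
Take N_0 = (94/25)/ε. If m > N_0 then |(-7m + 2)/(5m + 12) + 7/5| ≤ (94/25)/m < ε.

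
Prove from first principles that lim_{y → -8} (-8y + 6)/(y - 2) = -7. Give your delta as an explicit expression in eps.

Suppose eps > 0. We want delta > 0 with 0 < |y + 8| < delta ⇒ |(-8y + 6)/(y - 2) + 7| < eps.
Combining over a common denominator, (-8y + 6)/(y - 2) + 7 = [(-8y + 6)·(-10) − 70·(y - 2)] / [(-10)·(y - 2)] = 10(y + 8) / ((-10)(y - 2)).
So |(-8y + 6)/(y - 2) + 7| = 10|y + 8| / (10·|y − 2|).
Restrict delta ≤ 5. Then |y + 8| < 5 gives |y − 2| = |(y + 8) + (-10)| ≥ 10 − 5 = 5.
Hence |(-8y + 6)/(y - 2) + 7| < 10|y + 8|/(10·5) = (1/5)|y + 8|, which is < eps once |y + 8| < 5eps.
Take delta = min(5, 5eps). Then 0 < |y + 8| < delta forces both bounds, so |(-8y + 6)/(y - 2) + 7| < eps.

delta = min(5, 5eps)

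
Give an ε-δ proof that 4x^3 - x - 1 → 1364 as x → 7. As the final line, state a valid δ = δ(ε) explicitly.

δ = min(1, ε/675)

Let ε > 0 be given. We want δ > 0 such that 0 < |x − 7| < δ implies |(4x^3 - x - 1) − 1364| < ε.
(4x^3 - x - 1) − 1364 = 4x^3 - x - 1365 = (x − 7)(4x^2 + 28x + 195).
So |(4x^3 - x - 1) − 1364| = |x − 7|·|4x^2 + 28x + 195|.
Require δ ≤ 1. Then |x − 7| < 1 gives |x| < 8, and by the triangle inequality |4x^2 + 28x + 195| ≤ 4·8^2 + 28·8 + 195 = 675.
Hence |(4x^3 - x - 1) − 1364| ≤ 675|x − 7| < ε provided |x − 7| < ε/675.
Choosing δ = min(1, ε/675) ensures both conditions, hence |(4x^3 - x - 1) − 1364| < ε.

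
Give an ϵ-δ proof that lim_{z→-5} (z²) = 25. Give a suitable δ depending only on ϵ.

δ = min(1, ϵ/11)

Fix ϵ > 0. We seek δ > 0 with 0 < |z + 5| < δ ⇒ |z² − 25| < ϵ.
Factor: z² − 25 = (z + 5)(z - 5), so |z² − 25| = |z + 5|·|z - 5|.
Impose δ ≤ 1 so that |z| < 6; then |z - 5| ≤ 11.
Hence |z² − 25| ≤ 11|z + 5|, which is < ϵ once |z + 5| < ϵ/11.
Take δ = min(1, ϵ/11). If 0 < |z + 5| < δ then both bounds hold and |z² − 25| ≤ 11|z + 5| < 11·(ϵ/11) = ϵ.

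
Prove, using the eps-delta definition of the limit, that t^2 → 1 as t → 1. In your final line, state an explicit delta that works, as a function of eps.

Suppose eps > 0. We seek delta > 0 with 0 < |t − 1| < delta ⇒ |t^2 − 1| < eps.
Factor: t^2 − 1 = (t − 1)(t + 1), so |t^2 − 1| = |t − 1|·|t + 1|.
Restrict delta ≤ 1. Then |t − 1| < 1 gives |t| < 2, so by the triangle inequality |t + 1| ≤ 2 + 1 = 3.
Hence |t^2 − 1| ≤ 3|t − 1|, which is < eps once |t − 1| < eps/3.
Take delta = min(1, eps/3). If 0 < |t − 1| < delta then both bounds hold and |t^2 − 1| ≤ 3|t − 1| < 3·(eps/3) = eps.

delta = min(1, eps/3)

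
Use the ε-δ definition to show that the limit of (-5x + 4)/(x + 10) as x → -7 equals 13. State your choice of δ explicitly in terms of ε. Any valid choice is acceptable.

Suppose ε > 0. We want δ > 0 with 0 < |x + 7| < δ ⇒ |(-5x + 4)/(x + 10) − 13| < ε.
Combining over a common denominator, (-5x + 4)/(x + 10) − 13 = [(-5x + 4)·3 − 39·(x + 10)] / [3·(x + 10)] = -54(x + 7) / (3(x + 10)).
So |(-5x + 4)/(x + 10) − 13| = 54|x + 7| / (3·|x + 10|).
Require δ ≤ 3/2, so |x + 10| ≥ |3| − |x + 7| > 3 − 3/2 = 3/2.
Hence |(-5x + 4)/(x + 10) − 13| < 54|x + 7|/(3·(3/2)) = 12|x + 7|, which is < ε once |x + 7| < (1/12)ε.
Take δ = min(3/2, (1/12)ε). Then 0 < |x + 7| < δ forces both bounds, so |(-5x + 4)/(x + 10) − 13| < ε.

δ = min(3/2, (1/12)ε)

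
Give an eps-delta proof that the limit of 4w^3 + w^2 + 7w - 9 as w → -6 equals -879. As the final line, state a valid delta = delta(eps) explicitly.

Let eps > 0. We want delta > 0 such that 0 < |w + 6| < delta implies |(4w^3 + w^2 + 7w - 9) + 879| < eps.
(4w^3 + w^2 + 7w - 9) + 879 = 4w^3 + w^2 + 7w + 870 = (w + 6)(4w^2 - 23w + 145).
So |(4w^3 + w^2 + 7w - 9) + 879| = |w + 6|·|4w^2 - 23w + 145|.
Assume first that |w + 6| < 1, so |w| < 7. Then |4w^2 - 23w + 145| ≤ 4·7^2 + 23·7 + 145 = 502.
Hence |(4w^3 + w^2 + 7w - 9) + 879| ≤ 502|w + 6| < eps provided |w + 6| < eps/502.
Choosing delta = min(1, eps/502) ensures both conditions, hence |(4w^3 + w^2 + 7w - 9) + 879| < eps.

delta = min(1, eps/502)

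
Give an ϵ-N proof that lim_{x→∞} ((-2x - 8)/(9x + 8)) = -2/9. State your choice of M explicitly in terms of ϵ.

Fix ϵ > 0. We seek M > 0 such that x > M implies |(-2x - 8)/(9x + 8) + 2/9| < ϵ.
(-2x - 8)/(9x + 8) + 2/9 = (9(-2x - 8) − (-2)(9x + 8)) / (9(9x + 8)) = -56/(9(9x + 8)).
For x > 0 we have 9x + 8 > 9x, so |(-2x - 8)/(9x + 8) + 2/9| = 56/(9(9x + 8)) < 56/(9·9x) = (56/81)/x.
Thus |(-2x - 8)/(9x + 8) + 2/9| < ϵ whenever x > (56/81)/ϵ.
Take M = (56/81)/ϵ. If x > M then |(-2x - 8)/(9x + 8) + 2/9| < (56/81)/x < ϵ.

M = (56/81)/ϵ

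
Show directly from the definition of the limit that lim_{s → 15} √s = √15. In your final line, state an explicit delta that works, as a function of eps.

Let eps > 0. We want delta > 0 such that 0 < |s − 15| < delta implies |√s − √15| < eps.
Rationalise: √s − √15 = (s − 15)/(√s + √15), so |√s − √15| = |s − 15|/(√s + √15).
Restrict delta ≤ 15 so that |s − 15| < 15 forces s > 0, and then √s + √15 > √15.
Hence |√s − √15| < |s − 15|/√15, which is < eps once |s − 15| < √15·eps.
Take delta = min(15, √15·eps). If 0 < |s − 15| < delta then s > 0 and |√s − √15| < |s − 15|/√15 < eps.

delta = min(15, √15·eps)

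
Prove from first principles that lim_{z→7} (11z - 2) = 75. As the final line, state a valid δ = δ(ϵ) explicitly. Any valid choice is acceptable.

δ = ϵ/11

Fix ϵ > 0. We need δ > 0 so that 0 < |z − 7| < δ implies |(11z - 2) − 75| < ϵ.
|(11z - 2) − 75| = |11z - 77| = 11|z − 7|.
Thus it suffices that |z − 7| < ϵ/11.
Choosing δ = ϵ/11 gives |(11z - 2) − 75| = 11|z − 7| < ϵ whenever |z − 7| < δ.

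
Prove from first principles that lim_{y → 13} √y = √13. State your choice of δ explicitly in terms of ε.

Let ε > 0 be given. We want δ > 0 such that 0 < |y − 13| < δ implies |√y − √13| < ε.
Multiplying by the conjugate, |√y − √13| = |y − 13|/(√y + √13).
Restrict δ ≤ 13 so that |y − 13| < 13 forces y > 0, and then √y + √13 > √13.
Hence |√y − √13| < |y − 13|/√13, which is < ε once |y − 13| < √13·ε.
Take δ = min(13, √13·ε). If 0 < |y − 13| < δ then y > 0 and |√y − √13| < |y − 13|/√13 < ε.

δ = min(13, √13·ε)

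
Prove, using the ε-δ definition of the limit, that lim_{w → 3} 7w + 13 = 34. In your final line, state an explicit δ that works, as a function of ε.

δ = ε/7

Let ε > 0. We need δ > 0 so that 0 < |w − 3| < δ implies |(7w + 13) − 34| < ε.
Since (7w + 13) − 34 = 7(w − 3), we have |(7w + 13) − 34| = 7|w − 3|.
Thus it suffices that |w − 3| < ε/7.
Choosing δ = ε/7 gives |(7w + 13) − 34| = 7|w − 3| < ε whenever |w − 3| < δ.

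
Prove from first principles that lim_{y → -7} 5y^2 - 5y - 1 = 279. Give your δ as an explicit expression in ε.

Let ε > 0. We want δ > 0 such that 0 < |y + 7| < δ implies |(5y^2 - 5y - 1) − 279| < ε.
(5y^2 - 5y - 1) − 279 = 5y^2 - 5y - 280 = (y + 7)(5y - 40).
So |(5y^2 - 5y - 1) − 279| = |y + 7|·|5y - 40|.
Assume first that |y + 7| < 1, so |y| < 8. Then |5y - 40| ≤ 5·8 + 40 = 80.
Hence |(5y^2 - 5y - 1) − 279| ≤ 80|y + 7| < ε provided |y + 7| < ε/80.
Choosing δ = min(1, ε/80) ensures both conditions, hence |(5y^2 - 5y - 1) − 279| < ε.

δ = min(1, ε/80)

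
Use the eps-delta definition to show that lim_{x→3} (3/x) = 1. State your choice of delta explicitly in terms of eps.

delta = min(3/2, (3/2)eps)

Let eps > 0 be given. We seek delta > 0 such that 0 < |x − 3| < delta implies |3/x − 1| < eps.
|3/x − 1| = 3·|3 − x|/(3·|x|) = 3|x − 3|/(3|x|).
Restrict delta ≤ 3/2. Then |x − 3| < 3/2 gives |x| > 3/2, so 3|x| > 9/2.
Then |3/x − 1| < 3|x − 3|/(9/2), which is < eps when |x − 3| < (3/2)eps.
Take delta = min(3/2, (3/2)eps). Then 0 < |x − 3| < delta gives both |x − 3| < 3/2 and |x − 3| < (3/2)eps, so |3/x − 1| < eps.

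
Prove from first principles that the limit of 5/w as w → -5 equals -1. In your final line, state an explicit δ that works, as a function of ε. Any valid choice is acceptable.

Fix ε > 0. We seek δ > 0 such that 0 < |w + 5| < δ implies |5/w + 1| < ε.
|5/w + 1| = 5·|-5 − w|/(5·|w|) = 5|w + 5|/(5|w|).
Restrict δ ≤ 5/2. Then |w + 5| < 5/2 gives |w| > 5/2, so 5|w| > 25/2.
Then |5/w + 1| < 5|w + 5|/(25/2), which is < ε when |w + 5| < (5/2)ε.
Take δ = min(5/2, (5/2)ε). Then 0 < |w + 5| < δ gives both |w + 5| < 5/2 and |w + 5| < (5/2)ε, so |5/w + 1| < ε.

δ = min(5/2, (5/2)ε)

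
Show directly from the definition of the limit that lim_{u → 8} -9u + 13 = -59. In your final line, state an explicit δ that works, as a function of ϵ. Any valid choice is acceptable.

δ = ϵ/9

Fix ϵ > 0. We need δ > 0 so that 0 < |u − 8| < δ implies |(-9u + 13) + 59| < ϵ.
Since (-9u + 13) + 59 = -9(u − 8), we have |(-9u + 13) + 59| = 9|u − 8|.
Thus it suffices that |u − 8| < ϵ/9.
Choosing δ = ϵ/9 gives |(-9u + 13) + 59| = 9|u − 8| < ϵ whenever |u − 8| < δ.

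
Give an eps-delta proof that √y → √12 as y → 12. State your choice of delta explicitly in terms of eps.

delta = min(12, √12·eps)

Let eps > 0. We want delta > 0 such that 0 < |y − 12| < delta implies |√y − √12| < eps.
Multiplying by the conjugate, |√y − √12| = |y − 12|/(√y + √12).
Restrict delta ≤ 12 so that |y − 12| < 12 forces y > 0, and then √y + √12 > √12.
Hence |√y − √12| < |y − 12|/√12, which is < eps once |y − 12| < √12·eps.
Take delta = min(12, √12·eps). If 0 < |y − 12| < delta then y > 0 and |√y − √12| < |y − 12|/√12 < eps.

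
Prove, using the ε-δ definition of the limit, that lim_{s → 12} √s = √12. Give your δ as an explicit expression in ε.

Let ε > 0 be given. We want δ > 0 such that 0 < |s − 12| < δ implies |√s − √12| < ε.
Rationalise: √s − √12 = (s − 12)/(√s + √12), so |√s − √12| = |s − 12|/(√s + √12).
Restrict δ ≤ 12 so that |s − 12| < 12 forces s > 0, and then √s + √12 > √12.
Hence |√s − √12| < |s − 12|/√12, which is < ε once |s − 12| < √12·ε.
Take δ = min(12, √12·ε). If 0 < |s − 12| < δ then s > 0 and |√s − √12| < |s − 12|/√12 < ε.

δ = min(12, √12·ε)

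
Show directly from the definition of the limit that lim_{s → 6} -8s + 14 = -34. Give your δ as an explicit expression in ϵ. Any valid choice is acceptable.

Fix ϵ > 0. We need δ > 0 so that 0 < |s − 6| < δ implies |(-8s + 14) + 34| < ϵ.
Since (-8s + 14) + 34 = -8(s − 6), we have |(-8s + 14) + 34| = 8|s − 6|.
So 8|s − 6| < ϵ exactly when |s − 6| < ϵ/8.
Take δ = ϵ/8. If 0 < |s − 6| < δ then |(-8s + 14) + 34| = 8|s − 6| < 8·(ϵ/8) = ϵ.

δ = ϵ/8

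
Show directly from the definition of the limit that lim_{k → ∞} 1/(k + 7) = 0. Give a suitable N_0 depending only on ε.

Fix ε > 0. For k ≥ 1, |1/(k + 7) − 0| = 1/(k + 7) ≤ 1/k.
We need 1/k < ε, i.e. k > 1/ε.
Take N_0 = 1/ε. If k > N_0 then |1/(k + 7)| ≤ 1/k < ε.

N_0 = 1/ε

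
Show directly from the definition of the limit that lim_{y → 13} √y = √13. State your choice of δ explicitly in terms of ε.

Let ε > 0 be given. We want δ > 0 such that 0 < |y − 13| < δ implies |√y − √13| < ε.
Multiplying by the conjugate, |√y − √13| = |y − 13|/(√y + √13).
Restrict δ ≤ 13 so that |y − 13| < 13 forces y > 0, and then √y + √13 > √13.
Hence |√y − √13| < |y − 13|/√13, which is < ε once |y − 13| < √13·ε.
Take δ = min(13, √13·ε). If 0 < |y − 13| < δ then y > 0 and |√y − √13| < |y − 13|/√13 < ε.

δ = min(13, √13·ε)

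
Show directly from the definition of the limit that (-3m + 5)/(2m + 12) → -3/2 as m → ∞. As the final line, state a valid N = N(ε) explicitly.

N = (23/2)/ε

Fix ε > 0. For m ≥ 1, |(-3m + 5)/(2m + 12) + 3/2| = |46|/(2(2m + 12)) = 46/(2(2m + 12)).
Since 2m + 12 ≥ 2m for m ≥ 1, this is ≤ 46/(2·2m) = (23/2)/m.
So |(-3m + 5)/(2m + 12) + 3/2| < ε whenever m > (23/2)/ε.
Take N = (23/2)/ε. If m > N then |(-3m + 5)/(2m + 12) + 3/2| ≤ (23/2)/m < ε.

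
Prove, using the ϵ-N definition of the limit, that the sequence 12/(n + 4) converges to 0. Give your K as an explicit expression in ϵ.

K = 12/ϵ

Let ϵ > 0. For n ≥ 1, |12/(n + 4) − 0| = 12/(n + 4) ≤ 12/n.
We need 12/n < ϵ, i.e. n > 12/ϵ.
Take K = 12/ϵ. If n > K then |12/(n + 4)| ≤ 12/n < ϵ.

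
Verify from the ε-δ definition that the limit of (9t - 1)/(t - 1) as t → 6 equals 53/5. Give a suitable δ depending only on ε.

Let ε > 0. We want δ > 0 with 0 < |t − 6| < δ ⇒ |(9t - 1)/(t - 1) − (53/5)| < ε.
Combining over a common denominator, (9t - 1)/(t - 1) − (53/5) = [(9t - 1)·5 − 53·(t - 1)] / [5·(t - 1)] = -8(t − 6) / (5(t - 1)).
So |(9t - 1)/(t - 1) − (53/5)| = 8|t − 6| / (5·|t − 1|).
Restrict δ ≤ 5/2. Then |t − 6| < 5/2 gives |t − 1| = |(t − 6) + 5| ≥ 5 − 5/2 = 5/2.
Hence |(9t - 1)/(t - 1) − (53/5)| < 8|t − 6|/(5·(5/2)) = (16/25)|t − 6|, which is < ε once |t − 6| < (25/16)ε.
Take δ = min(5/2, (25/16)ε). Then 0 < |t − 6| < δ forces both bounds, so |(9t - 1)/(t - 1) − (53/5)| < ε.

δ = min(5/2, (25/16)ε)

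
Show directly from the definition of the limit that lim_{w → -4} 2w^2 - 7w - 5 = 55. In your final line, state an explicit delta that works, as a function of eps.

delta = min(1, eps/25)

Let eps > 0 be given. We want delta > 0 such that 0 < |w + 4| < delta implies |(2w^2 - 7w - 5) − 55| < eps.
(2w^2 - 7w - 5) − 55 = 2w^2 - 7w - 60 = (w + 4)(2w - 15).
So |(2w^2 - 7w - 5) − 55| = |w + 4|·|2w - 15|.
Assume first that |w + 4| < 1, so |w| < 5. Then |2w - 15| ≤ 2·5 + 15 = 25.
Hence |(2w^2 - 7w - 5) − 55| ≤ 25|w + 4| < eps provided |w + 4| < eps/25.
Choosing delta = min(1, eps/25) ensures both conditions, hence |(2w^2 - 7w - 5) − 55| < eps.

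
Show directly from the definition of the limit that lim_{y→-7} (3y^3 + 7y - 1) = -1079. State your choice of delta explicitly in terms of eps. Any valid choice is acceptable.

delta = min(1, eps/514)

Suppose eps > 0. We want delta > 0 such that 0 < |y + 7| < delta implies |(3y^3 + 7y - 1) + 1079| < eps.
(3y^3 + 7y - 1) + 1079 = 3y^3 + 7y + 1078 = (y + 7)(3y^2 - 21y + 154).
So |(3y^3 + 7y - 1) + 1079| = |y + 7|·|3y^2 - 21y + 154|.
Require delta ≤ 1. Then |y + 7| < 1 gives |y| < 8, and by the triangle inequality |3y^2 - 21y + 154| ≤ 3·8^2 + 21·8 + 154 = 514.
Hence |(3y^3 + 7y - 1) + 1079| ≤ 514|y + 7| < eps provided |y + 7| < eps/514.
Take delta = min(1, eps/514). Then 0 < |y + 7| < delta gives both |y + 7| < 1 and |y + 7| < eps/514, so |(3y^3 + 7y - 1) + 1079| < eps.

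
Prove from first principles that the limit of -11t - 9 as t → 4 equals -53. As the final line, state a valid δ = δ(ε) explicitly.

Let ε > 0 be given. We need δ > 0 so that 0 < |t − 4| < δ implies |(-11t - 9) + 53| < ε.
|(-11t - 9) + 53| = |-11t + 44| = 11|t − 4|.
Thus it suffices that |t − 4| < ε/11.
Take δ = ε/11. If 0 < |t − 4| < δ then |(-11t - 9) + 53| = 11|t − 4| < 11·(ε/11) = ε.

δ = ε/11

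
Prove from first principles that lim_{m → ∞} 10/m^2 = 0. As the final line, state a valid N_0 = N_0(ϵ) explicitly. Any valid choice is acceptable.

N_0 = (10/ϵ)^{1/2}

Let ϵ > 0. For m ≥ 1, |10/m^2 − 0| = 10/m^2.
10/m^2 < ϵ ⇔ m^2 > 10/ϵ ⇔ m > (10/ϵ)^{1/2}.
Take N_0 = (10/ϵ)^{1/2}. Then m > N_0 implies 10/m^2 < ϵ.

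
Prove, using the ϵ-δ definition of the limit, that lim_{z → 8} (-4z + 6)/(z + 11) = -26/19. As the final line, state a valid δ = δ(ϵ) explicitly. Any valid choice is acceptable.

Let ϵ > 0 be given. We want δ > 0 with 0 < |z − 8| < δ ⇒ |(-4z + 6)/(z + 11) + 26/19| < ϵ.
Combining over a common denominator, (-4z + 6)/(z + 11) + 26/19 = [(-4z + 6)·19 − (-26)·(z + 11)] / [19·(z + 11)] = -50(z − 8) / (19(z + 11)).
So |(-4z + 6)/(z + 11) + 26/19| = 50|z − 8| / (19·|z + 11|).
Restrict δ ≤ 19/2. Then |z − 8| < 19/2 gives |z + 11| = |(z − 8) + 19| ≥ 19 − 19/2 = 19/2.
Hence |(-4z + 6)/(z + 11) + 26/19| < 50|z − 8|/(19·(19/2)) = (100/361)|z − 8|, which is < ϵ once |z − 8| < (361/100)ϵ.
Take δ = min(19/2, (361/100)ϵ). Then 0 < |z − 8| < δ forces both bounds, so |(-4z + 6)/(z + 11) + 26/19| < ϵ.

δ = min(19/2, (361/100)ϵ)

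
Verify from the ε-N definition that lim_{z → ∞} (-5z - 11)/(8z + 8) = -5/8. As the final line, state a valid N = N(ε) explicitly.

Let ε > 0 be given. We seek N > 0 such that z > N implies |(-5z - 11)/(8z + 8) + 5/8| < ε.
(-5z - 11)/(8z + 8) + 5/8 = (8(-5z - 11) − (-5)(8z + 8)) / (8(8z + 8)) = -48/(8(8z + 8)).
For z > 0 we have 8z + 8 > 8z, so |(-5z - 11)/(8z + 8) + 5/8| = 48/(8(8z + 8)) < 48/(8·8z) = (3/4)/z.
Thus |(-5z - 11)/(8z + 8) + 5/8| < ε whenever z > (3/4)/ε.
Take N = (3/4)/ε. If z > N then |(-5z - 11)/(8z + 8) + 5/8| < (3/4)/z < ε.

N = (3/4)/ε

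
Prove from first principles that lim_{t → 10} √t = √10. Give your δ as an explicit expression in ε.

Let ε > 0. We want δ > 0 such that 0 < |t − 10| < δ implies |√t − √10| < ε.
Multiplying by the conjugate, |√t − √10| = |t − 10|/(√t + √10).
Restrict δ ≤ 10 so that |t − 10| < 10 forces t > 0, and then √t + √10 > √10.
Hence |√t − √10| < |t − 10|/√10, which is < ε once |t − 10| < √10·ε.
Take δ = min(10, √10·ε). If 0 < |t − 10| < δ then t > 0 and |√t − √10| < |t − 10|/√10 < ε.

δ = min(10, √10·ε)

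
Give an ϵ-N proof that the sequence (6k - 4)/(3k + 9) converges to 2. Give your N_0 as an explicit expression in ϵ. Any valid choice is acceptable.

N_0 = (22/3)/ϵ

Suppose ϵ > 0. For k ≥ 1, |(6k - 4)/(3k + 9) − 2| = |-66|/(3(3k + 9)) = 66/(3(3k + 9)).
Since 3k + 9 ≥ 3k for k ≥ 1, this is ≤ 66/(3·3k) = (22/3)/k.
So |(6k - 4)/(3k + 9) − 2| < ϵ whenever k > (22/3)/ϵ.
Take N_0 = (22/3)/ϵ. If k > N_0 then |(6k - 4)/(3k + 9) − 2| ≤ (22/3)/k < ϵ.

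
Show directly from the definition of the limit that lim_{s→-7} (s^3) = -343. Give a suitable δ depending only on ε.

Fix ε > 0. We seek δ > 0 with 0 < |s + 7| < δ ⇒ |s^3 + 343| < ε.
Factor: s^3 + 343 = (s + 7)(s^2 - 7s + 49), so |s^3 + 343| = |s + 7|·|s^2 - 7s + 49|.
Restrict δ ≤ 2. Then |s + 7| < 2 gives |s| < 9, so by the triangle inequality |s^2 - 7s + 49| ≤ 9^2 + 7·9 + 49 = 193.
Hence |s^3 + 343| ≤ 193|s + 7|, which is < ε once |s + 7| < ε/193.
Take δ = min(2, ε/193). If 0 < |s + 7| < δ then both bounds hold and |s^3 + 343| ≤ 193|s + 7| < 193·(ε/193) = ε.

δ = min(2, ε/193)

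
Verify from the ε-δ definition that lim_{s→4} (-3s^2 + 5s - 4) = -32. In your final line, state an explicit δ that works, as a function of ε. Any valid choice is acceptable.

Let ε > 0. We want δ > 0 such that 0 < |s − 4| < δ implies |(-3s^2 + 5s - 4) + 32| < ε.
(-3s^2 + 5s - 4) + 32 = -3s^2 + 5s + 28 = (s − 4)(-3s - 7).
So |(-3s^2 + 5s - 4) + 32| = |s − 4|·|-3s - 7|.
Require δ ≤ 2. Then |s − 4| < 2 gives |s| < 6, and by the triangle inequality |-3s - 7| ≤ 3·6 + 7 = 25.
Hence |(-3s^2 + 5s - 4) + 32| ≤ 25|s − 4| < ε provided |s − 4| < ε/25.
Choosing δ = min(2, ε/25) ensures both conditions, hence |(-3s^2 + 5s - 4) + 32| < ε.

δ = min(2, ε/25)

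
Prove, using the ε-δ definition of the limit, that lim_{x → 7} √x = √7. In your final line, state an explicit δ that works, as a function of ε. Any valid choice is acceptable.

δ = min(7, √7·ε)

Let ε > 0. We want δ > 0 such that 0 < |x − 7| < δ implies |√x − √7| < ε.
Multiplying by the conjugate, |√x − √7| = |x − 7|/(√x + √7).
Restrict δ ≤ 7 so that |x − 7| < 7 forces x > 0, and then √x + √7 > √7.
Hence |√x − √7| < |x − 7|/√7, which is < ε once |x − 7| < √7·ε.
Take δ = min(7, √7·ε). If 0 < |x − 7| < δ then x > 0 and |√x − √7| < |x − 7|/√7 < ε.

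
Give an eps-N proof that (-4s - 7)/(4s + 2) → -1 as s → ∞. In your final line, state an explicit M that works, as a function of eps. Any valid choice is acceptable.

Suppose eps > 0. We seek M > 0 such that s > M implies |(-4s - 7)/(4s + 2) + 1| < eps.
(-4s - 7)/(4s + 2) + 1 = (4(-4s - 7) − (-4)(4s + 2)) / (4(4s + 2)) = -20/(4(4s + 2)).
For s > 0 we have 4s + 2 > 4s, so |(-4s - 7)/(4s + 2) + 1| = 20/(4(4s + 2)) < 20/(4·4s) = (5/4)/s.
Thus |(-4s - 7)/(4s + 2) + 1| < eps whenever s > (5/4)/eps.
Take M = (5/4)/eps. If s > M then |(-4s - 7)/(4s + 2) + 1| < (5/4)/s < eps.

M = (5/4)/eps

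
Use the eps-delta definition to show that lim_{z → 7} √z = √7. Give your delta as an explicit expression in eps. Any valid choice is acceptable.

delta = min(7, √7·eps)

Suppose eps > 0. We want delta > 0 such that 0 < |z − 7| < delta implies |√z − √7| < eps.
Multiplying by the conjugate, |√z − √7| = |z − 7|/(√z + √7).
Restrict delta ≤ 7 so that |z − 7| < 7 forces z > 0, and then √z + √7 > √7.
Hence |√z − √7| < |z − 7|/√7, which is < eps once |z − 7| < √7·eps.
Take delta = min(7, √7·eps). If 0 < |z − 7| < delta then z > 0 and |√z − √7| < |z − 7|/√7 < eps.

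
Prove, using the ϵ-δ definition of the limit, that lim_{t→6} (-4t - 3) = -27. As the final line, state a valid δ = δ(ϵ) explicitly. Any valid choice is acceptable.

δ = ϵ/4

Let ϵ > 0 be given. We need δ > 0 so that 0 < |t − 6| < δ implies |(-4t - 3) + 27| < ϵ.
|(-4t - 3) + 27| = |-4t + 24| = 4|t − 6|.
So 4|t − 6| < ϵ exactly when |t − 6| < ϵ/4.
Choosing δ = ϵ/4 gives |(-4t - 3) + 27| = 4|t − 6| < ϵ whenever |t − 6| < δ.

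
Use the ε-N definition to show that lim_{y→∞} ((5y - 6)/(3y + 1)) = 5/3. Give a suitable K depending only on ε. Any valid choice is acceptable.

Fix ε > 0. We seek K > 0 such that y > K implies |(5y - 6)/(3y + 1) − (5/3)| < ε.
(5y - 6)/(3y + 1) − (5/3) = (3(5y - 6) − 5(3y + 1)) / (3(3y + 1)) = -23/(3(3y + 1)).
For y > 0 we have 3y + 1 > 3y, so |(5y - 6)/(3y + 1) − (5/3)| = 23/(3(3y + 1)) < 23/(3·3y) = (23/9)/y.
Thus |(5y - 6)/(3y + 1) − (5/3)| < ε whenever y > (23/9)/ε.
Take K = (23/9)/ε. If y > K then |(5y - 6)/(3y + 1) − (5/3)| < (23/9)/y < ε.

K = (23/9)/ε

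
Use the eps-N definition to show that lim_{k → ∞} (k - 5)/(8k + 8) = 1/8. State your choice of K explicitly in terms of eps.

K = (3/4)/eps

Let eps > 0 be given. For k ≥ 1, |(k - 5)/(8k + 8) − (1/8)| = |-48|/(8(8k + 8)) = 48/(8(8k + 8)).
Since 8k + 8 ≥ 8k for k ≥ 1, this is ≤ 48/(8·8k) = (3/4)/k.
So |(k - 5)/(8k + 8) − (1/8)| < eps whenever k > (3/4)/eps.
Take K = (3/4)/eps. If k > K then |(k - 5)/(8k + 8) − (1/8)| ≤ (3/4)/k < eps.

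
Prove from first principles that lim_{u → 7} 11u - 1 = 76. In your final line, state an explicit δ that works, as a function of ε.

Suppose ε > 0. We need δ > 0 so that 0 < |u − 7| < δ implies |(11u - 1) − 76| < ε.
|(11u - 1) − 76| = |11u - 77| = 11|u − 7|.
Thus it suffices that |u − 7| < ε/11.
Take δ = ε/11. If 0 < |u − 7| < δ then |(11u - 1) − 76| = 11|u − 7| < 11·(ε/11) = ε.

δ = ε/11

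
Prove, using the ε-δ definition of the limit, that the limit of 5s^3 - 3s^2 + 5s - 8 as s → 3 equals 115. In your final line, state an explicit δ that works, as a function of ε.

δ = min(1, ε/169)

Let ε > 0. We want δ > 0 such that 0 < |s − 3| < δ implies |(5s^3 - 3s^2 + 5s - 8) − 115| < ε.
(5s^3 - 3s^2 + 5s - 8) − 115 = 5s^3 - 3s^2 + 5s - 123 = (s − 3)(5s^2 + 12s + 41).
So |(5s^3 - 3s^2 + 5s - 8) − 115| = |s − 3|·|5s^2 + 12s + 41|.
Assume first that |s − 3| < 1, so |s| < 4. Then |5s^2 + 12s + 41| ≤ 5·4^2 + 12·4 + 41 = 169.
Hence |(5s^3 - 3s^2 + 5s - 8) − 115| ≤ 169|s − 3| < ε provided |s − 3| < ε/169.
Take δ = min(1, ε/169). Then 0 < |s − 3| < δ gives both |s − 3| < 1 and |s − 3| < ε/169, so |(5s^3 - 3s^2 + 5s - 8) − 115| < ε.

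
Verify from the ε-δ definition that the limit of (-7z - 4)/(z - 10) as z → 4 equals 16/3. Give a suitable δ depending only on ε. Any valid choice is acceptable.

δ = min(3, (9/37)ε)

Let ε > 0 be given. We want δ > 0 with 0 < |z − 4| < δ ⇒ |(-7z - 4)/(z - 10) − (16/3)| < ε.
Combining over a common denominator, (-7z - 4)/(z - 10) − (16/3) = [(-7z - 4)·(-6) − (-32)·(z - 10)] / [(-6)·(z - 10)] = 74(z − 4) / ((-6)(z - 10)).
So |(-7z - 4)/(z - 10) − (16/3)| = 74|z − 4| / (6·|z − 10|).
Require δ ≤ 3, so |z − 10| ≥ |-6| − |z − 4| > 6 − 3 = 3.
Hence |(-7z - 4)/(z - 10) − (16/3)| < 74|z − 4|/(6·3) = (37/9)|z − 4|, which is < ε once |z − 4| < (9/37)ε.
Take δ = min(3, (9/37)ε). Then 0 < |z − 4| < δ forces both bounds, so |(-7z - 4)/(z - 10) − (16/3)| < ε.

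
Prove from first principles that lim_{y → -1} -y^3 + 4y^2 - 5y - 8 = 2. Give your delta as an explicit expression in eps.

delta = min(1, eps/24)

Suppose eps > 0. We want delta > 0 such that 0 < |y + 1| < delta implies |(-y^3 + 4y^2 - 5y - 8) − 2| < eps.
(-y^3 + 4y^2 - 5y - 8) − 2 = -y^3 + 4y^2 - 5y - 10 = (y + 1)(-y^2 + 5y - 10).
So |(-y^3 + 4y^2 - 5y - 8) − 2| = |y + 1|·|-y^2 + 5y - 10|.
Assume first that |y + 1| < 1, so |y| < 2. Then |-y^2 + 5y - 10| ≤ 2^2 + 5·2 + 10 = 24.
Hence |(-y^3 + 4y^2 - 5y - 8) − 2| ≤ 24|y + 1| < eps provided |y + 1| < eps/24.
Choosing delta = min(1, eps/24) ensures both conditions, hence |(-y^3 + 4y^2 - 5y - 8) − 2| < eps.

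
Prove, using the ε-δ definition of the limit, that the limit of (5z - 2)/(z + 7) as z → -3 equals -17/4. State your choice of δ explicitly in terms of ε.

Suppose ε > 0. We want δ > 0 with 0 < |z + 3| < δ ⇒ |(5z - 2)/(z + 7) + 17/4| < ε.
Combining over a common denominator, (5z - 2)/(z + 7) + 17/4 = [(5z - 2)·4 − (-17)·(z + 7)] / [4·(z + 7)] = 37(z + 3) / (4(z + 7)).
So |(5z - 2)/(z + 7) + 17/4| = 37|z + 3| / (4·|z + 7|).
Restrict δ ≤ 2. Then |z + 3| < 2 gives |z + 7| = |(z + 3) + 4| ≥ 4 − 2 = 2.
Hence |(5z - 2)/(z + 7) + 17/4| < 37|z + 3|/(4·2) = (37/8)|z + 3|, which is < ε once |z + 3| < (8/37)ε.
Take δ = min(2, (8/37)ε). Then 0 < |z + 3| < δ forces both bounds, so |(5z - 2)/(z + 7) + 17/4| < ε.

δ = min(2, (8/37)ε)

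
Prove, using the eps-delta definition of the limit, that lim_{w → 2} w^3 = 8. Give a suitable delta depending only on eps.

Let eps > 0 be given. We seek delta > 0 with 0 < |w − 2| < delta ⇒ |w^3 − 8| < eps.
Factor: w^3 − 8 = (w − 2)(w^2 + 2w + 4), so |w^3 − 8| = |w − 2|·|w^2 + 2w + 4|.
Impose delta ≤ 2 so that |w| < 4; then |w^2 + 2w + 4| ≤ 28.
Hence |w^3 − 8| ≤ 28|w − 2|, which is < eps once |w − 2| < eps/28.
Take delta = min(2, eps/28). If 0 < |w − 2| < delta then both bounds hold and |w^3 − 8| ≤ 28|w − 2| < 28·(eps/28) = eps.

delta = min(2, eps/28)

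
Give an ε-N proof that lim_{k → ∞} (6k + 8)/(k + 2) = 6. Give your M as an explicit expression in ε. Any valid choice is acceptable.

M = 4/ε

Let ε > 0. For k ≥ 1, |(6k + 8)/(k + 2) − 6| = |-4|/((k + 2)) = 4/((k + 2)).
Since k + 2 ≥ k for k ≥ 1, this is ≤ 4/(k) = 4/k.
So |(6k + 8)/(k + 2) − 6| < ε whenever k > 4/ε.
Take M = 4/ε. If k > M then |(6k + 8)/(k + 2) − 6| ≤ 4/k < ε.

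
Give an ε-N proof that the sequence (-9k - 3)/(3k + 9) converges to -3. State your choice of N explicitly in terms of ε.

N = 8/ε

Let ε > 0. For k ≥ 1, |(-9k - 3)/(3k + 9) + 3| = |72|/(3(3k + 9)) = 72/(3(3k + 9)).
Since 3k + 9 ≥ 3k for k ≥ 1, this is ≤ 72/(3·3k) = 8/k.
So |(-9k - 3)/(3k + 9) + 3| < ε whenever k > 8/ε.
Take N = 8/ε. If k > N then |(-9k - 3)/(3k + 9) + 3| ≤ 8/k < ε.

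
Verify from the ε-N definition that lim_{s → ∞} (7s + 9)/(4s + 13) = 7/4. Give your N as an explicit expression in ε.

Let ε > 0 be given. We seek N > 0 such that s > N implies |(7s + 9)/(4s + 13) − (7/4)| < ε.
(7s + 9)/(4s + 13) − (7/4) = (4(7s + 9) − 7(4s + 13)) / (4(4s + 13)) = -55/(4(4s + 13)).
For s > 0 we have 4s + 13 > 4s, so |(7s + 9)/(4s + 13) − (7/4)| = 55/(4(4s + 13)) < 55/(4·4s) = (55/16)/s.
Thus |(7s + 9)/(4s + 13) − (7/4)| < ε whenever s > (55/16)/ε.
Take N = (55/16)/ε. If s > N then |(7s + 9)/(4s + 13) − (7/4)| < (55/16)/s < ε.

N = (55/16)/ε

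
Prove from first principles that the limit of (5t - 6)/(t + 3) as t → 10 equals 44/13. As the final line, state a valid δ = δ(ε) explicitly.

δ = min(13/2, (169/42)ε)

Let ε > 0. We want δ > 0 with 0 < |t − 10| < δ ⇒ |(5t - 6)/(t + 3) − (44/13)| < ε.
Combining over a common denominator, (5t - 6)/(t + 3) − (44/13) = [(5t - 6)·13 − 44·(t + 3)] / [13·(t + 3)] = 21(t − 10) / (13(t + 3)).
So |(5t - 6)/(t + 3) − (44/13)| = 21|t − 10| / (13·|t + 3|).
Restrict δ ≤ 13/2. Then |t − 10| < 13/2 gives |t + 3| = |(t − 10) + 13| ≥ 13 − 13/2 = 13/2.
Hence |(5t - 6)/(t + 3) − (44/13)| < 21|t − 10|/(13·(13/2)) = (42/169)|t − 10|, which is < ε once |t − 10| < (169/42)ε.
Take δ = min(13/2, (169/42)ε). Then 0 < |t − 10| < δ forces both bounds, so |(5t - 6)/(t + 3) − (44/13)| < ε.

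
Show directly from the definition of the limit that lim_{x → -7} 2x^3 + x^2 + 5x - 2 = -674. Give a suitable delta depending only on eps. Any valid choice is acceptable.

delta = min(1, eps/328)

Let eps > 0. We want delta > 0 such that 0 < |x + 7| < delta implies |(2x^3 + x^2 + 5x - 2) + 674| < eps.
(2x^3 + x^2 + 5x - 2) + 674 = 2x^3 + x^2 + 5x + 672 = (x + 7)(2x^2 - 13x + 96).
So |(2x^3 + x^2 + 5x - 2) + 674| = |x + 7|·|2x^2 - 13x + 96|.
Assume first that |x + 7| < 1, so |x| < 8. Then |2x^2 - 13x + 96| ≤ 2·8^2 + 13·8 + 96 = 328.
Hence |(2x^3 + x^2 + 5x - 2) + 674| ≤ 328|x + 7| < eps provided |x + 7| < eps/328.
Choosing delta = min(1, eps/328) ensures both conditions, hence |(2x^3 + x^2 + 5x - 2) + 674| < eps.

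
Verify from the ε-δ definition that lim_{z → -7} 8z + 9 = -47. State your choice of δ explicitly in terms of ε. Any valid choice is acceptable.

δ = ε/8

Suppose ε > 0. We need δ > 0 so that 0 < |z + 7| < δ implies |(8z + 9) + 47| < ε.
|(8z + 9) + 47| = |8z + 56| = 8|z + 7|.
So 8|z + 7| < ε exactly when |z + 7| < ε/8.
Take δ = ε/8. If 0 < |z + 7| < δ then |(8z + 9) + 47| = 8|z + 7| < 8·(ε/8) = ε.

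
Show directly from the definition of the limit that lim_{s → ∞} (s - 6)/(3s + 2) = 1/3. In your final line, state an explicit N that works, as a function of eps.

Let eps > 0 be given. We seek N > 0 such that s > N implies |(s - 6)/(3s + 2) − (1/3)| < eps.
(s - 6)/(3s + 2) − (1/3) = (3(s - 6) − (3s + 2)) / (3(3s + 2)) = -20/(3(3s + 2)).
For s > 0 we have 3s + 2 > 3s, so |(s - 6)/(3s + 2) − (1/3)| = 20/(3(3s + 2)) < 20/(3·3s) = (20/9)/s.
Thus |(s - 6)/(3s + 2) − (1/3)| < eps whenever s > (20/9)/eps.
Take N = (20/9)/eps. If s > N then |(s - 6)/(3s + 2) − (1/3)| < (20/9)/s < eps.

N = (20/9)/eps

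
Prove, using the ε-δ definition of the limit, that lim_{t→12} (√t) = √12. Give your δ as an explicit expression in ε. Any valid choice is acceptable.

δ = min(12, √12·ε)

Suppose ε > 0. We want δ > 0 such that 0 < |t − 12| < δ implies |√t − √12| < ε.
Rationalise: √t − √12 = (t − 12)/(√t + √12), so |√t − √12| = |t − 12|/(√t + √12).
Restrict δ ≤ 12 so that |t − 12| < 12 forces t > 0, and then √t + √12 > √12.
Hence |√t − √12| < |t − 12|/√12, which is < ε once |t − 12| < √12·ε.
Take δ = min(12, √12·ε). If 0 < |t − 12| < δ then t > 0 and |√t − √12| < |t − 12|/√12 < ε.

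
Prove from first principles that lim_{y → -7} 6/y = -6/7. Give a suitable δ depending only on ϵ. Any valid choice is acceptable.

δ = min(7/2, (49/12)ϵ)

Let ϵ > 0 be given. We seek δ > 0 such that 0 < |y + 7| < δ implies |6/y + 6/7| < ϵ.
|6/y + 6/7| = 6·|-7 − y|/(7·|y|) = 6|y + 7|/(7|y|).
Restrict δ ≤ 7/2. Then |y + 7| < 7/2 gives |y| > 7/2, so 7|y| > 49/2.
Then |6/y + 6/7| < 6|y + 7|/(49/2), which is < ϵ when |y + 7| < (49/12)ϵ.
Take δ = min(7/2, (49/12)ϵ). Then 0 < |y + 7| < δ gives both |y + 7| < 7/2 and |y + 7| < (49/12)ϵ, so |6/y + 6/7| < ϵ.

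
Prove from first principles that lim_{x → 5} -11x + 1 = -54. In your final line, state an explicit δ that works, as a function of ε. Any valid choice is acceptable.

δ = ε/11

Suppose ε > 0. We need δ > 0 so that 0 < |x − 5| < δ implies |(-11x + 1) + 54| < ε.
|(-11x + 1) + 54| = |-11x + 55| = 11|x − 5|.
So 11|x − 5| < ε exactly when |x − 5| < ε/11.
Choosing δ = ε/11 gives |(-11x + 1) + 54| = 11|x − 5| < ε whenever |x − 5| < δ.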